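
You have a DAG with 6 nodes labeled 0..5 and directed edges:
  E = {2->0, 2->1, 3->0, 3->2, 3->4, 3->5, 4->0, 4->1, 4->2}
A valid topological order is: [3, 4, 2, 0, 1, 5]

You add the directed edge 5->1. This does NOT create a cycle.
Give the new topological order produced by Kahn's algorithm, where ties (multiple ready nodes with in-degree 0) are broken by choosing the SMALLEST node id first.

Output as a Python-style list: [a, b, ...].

Answer: [3, 4, 2, 0, 5, 1]

Derivation:
Old toposort: [3, 4, 2, 0, 1, 5]
Added edge: 5->1
Position of 5 (5) > position of 1 (4). Must reorder: 5 must now come before 1.
Run Kahn's algorithm (break ties by smallest node id):
  initial in-degrees: [3, 3, 2, 0, 1, 1]
  ready (indeg=0): [3]
  pop 3: indeg[0]->2; indeg[2]->1; indeg[4]->0; indeg[5]->0 | ready=[4, 5] | order so far=[3]
  pop 4: indeg[0]->1; indeg[1]->2; indeg[2]->0 | ready=[2, 5] | order so far=[3, 4]
  pop 2: indeg[0]->0; indeg[1]->1 | ready=[0, 5] | order so far=[3, 4, 2]
  pop 0: no out-edges | ready=[5] | order so far=[3, 4, 2, 0]
  pop 5: indeg[1]->0 | ready=[1] | order so far=[3, 4, 2, 0, 5]
  pop 1: no out-edges | ready=[] | order so far=[3, 4, 2, 0, 5, 1]
  Result: [3, 4, 2, 0, 5, 1]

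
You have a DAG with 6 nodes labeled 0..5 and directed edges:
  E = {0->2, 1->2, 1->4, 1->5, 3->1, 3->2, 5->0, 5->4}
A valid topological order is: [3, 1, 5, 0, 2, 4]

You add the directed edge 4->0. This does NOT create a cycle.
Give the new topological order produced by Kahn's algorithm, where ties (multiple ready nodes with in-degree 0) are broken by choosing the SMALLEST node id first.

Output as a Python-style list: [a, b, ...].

Old toposort: [3, 1, 5, 0, 2, 4]
Added edge: 4->0
Position of 4 (5) > position of 0 (3). Must reorder: 4 must now come before 0.
Run Kahn's algorithm (break ties by smallest node id):
  initial in-degrees: [2, 1, 3, 0, 2, 1]
  ready (indeg=0): [3]
  pop 3: indeg[1]->0; indeg[2]->2 | ready=[1] | order so far=[3]
  pop 1: indeg[2]->1; indeg[4]->1; indeg[5]->0 | ready=[5] | order so far=[3, 1]
  pop 5: indeg[0]->1; indeg[4]->0 | ready=[4] | order so far=[3, 1, 5]
  pop 4: indeg[0]->0 | ready=[0] | order so far=[3, 1, 5, 4]
  pop 0: indeg[2]->0 | ready=[2] | order so far=[3, 1, 5, 4, 0]
  pop 2: no out-edges | ready=[] | order so far=[3, 1, 5, 4, 0, 2]
  Result: [3, 1, 5, 4, 0, 2]

Answer: [3, 1, 5, 4, 0, 2]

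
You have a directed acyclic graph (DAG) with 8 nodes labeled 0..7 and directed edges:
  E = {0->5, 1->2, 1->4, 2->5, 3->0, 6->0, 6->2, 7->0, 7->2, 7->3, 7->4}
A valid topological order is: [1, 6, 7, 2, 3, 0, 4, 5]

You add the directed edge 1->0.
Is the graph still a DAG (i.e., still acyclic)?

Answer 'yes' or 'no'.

Given toposort: [1, 6, 7, 2, 3, 0, 4, 5]
Position of 1: index 0; position of 0: index 5
New edge 1->0: forward
Forward edge: respects the existing order. Still a DAG, same toposort still valid.
Still a DAG? yes

Answer: yes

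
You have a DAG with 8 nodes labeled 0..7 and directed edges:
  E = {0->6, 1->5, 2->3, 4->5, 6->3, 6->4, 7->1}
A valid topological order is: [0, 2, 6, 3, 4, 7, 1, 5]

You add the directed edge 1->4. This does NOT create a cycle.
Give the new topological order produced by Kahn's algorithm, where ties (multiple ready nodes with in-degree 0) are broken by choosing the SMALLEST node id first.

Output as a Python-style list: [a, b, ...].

Answer: [0, 2, 6, 3, 7, 1, 4, 5]

Derivation:
Old toposort: [0, 2, 6, 3, 4, 7, 1, 5]
Added edge: 1->4
Position of 1 (6) > position of 4 (4). Must reorder: 1 must now come before 4.
Run Kahn's algorithm (break ties by smallest node id):
  initial in-degrees: [0, 1, 0, 2, 2, 2, 1, 0]
  ready (indeg=0): [0, 2, 7]
  pop 0: indeg[6]->0 | ready=[2, 6, 7] | order so far=[0]
  pop 2: indeg[3]->1 | ready=[6, 7] | order so far=[0, 2]
  pop 6: indeg[3]->0; indeg[4]->1 | ready=[3, 7] | order so far=[0, 2, 6]
  pop 3: no out-edges | ready=[7] | order so far=[0, 2, 6, 3]
  pop 7: indeg[1]->0 | ready=[1] | order so far=[0, 2, 6, 3, 7]
  pop 1: indeg[4]->0; indeg[5]->1 | ready=[4] | order so far=[0, 2, 6, 3, 7, 1]
  pop 4: indeg[5]->0 | ready=[5] | order so far=[0, 2, 6, 3, 7, 1, 4]
  pop 5: no out-edges | ready=[] | order so far=[0, 2, 6, 3, 7, 1, 4, 5]
  Result: [0, 2, 6, 3, 7, 1, 4, 5]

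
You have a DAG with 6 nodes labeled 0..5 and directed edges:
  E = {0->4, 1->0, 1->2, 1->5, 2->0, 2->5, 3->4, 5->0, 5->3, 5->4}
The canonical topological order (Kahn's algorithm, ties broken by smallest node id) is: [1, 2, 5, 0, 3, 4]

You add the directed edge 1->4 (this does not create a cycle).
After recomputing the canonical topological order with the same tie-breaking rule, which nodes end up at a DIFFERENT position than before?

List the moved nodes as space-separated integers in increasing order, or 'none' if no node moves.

Answer: none

Derivation:
Old toposort: [1, 2, 5, 0, 3, 4]
Added edge 1->4
Recompute Kahn (smallest-id tiebreak):
  initial in-degrees: [3, 0, 1, 1, 4, 2]
  ready (indeg=0): [1]
  pop 1: indeg[0]->2; indeg[2]->0; indeg[4]->3; indeg[5]->1 | ready=[2] | order so far=[1]
  pop 2: indeg[0]->1; indeg[5]->0 | ready=[5] | order so far=[1, 2]
  pop 5: indeg[0]->0; indeg[3]->0; indeg[4]->2 | ready=[0, 3] | order so far=[1, 2, 5]
  pop 0: indeg[4]->1 | ready=[3] | order so far=[1, 2, 5, 0]
  pop 3: indeg[4]->0 | ready=[4] | order so far=[1, 2, 5, 0, 3]
  pop 4: no out-edges | ready=[] | order so far=[1, 2, 5, 0, 3, 4]
New canonical toposort: [1, 2, 5, 0, 3, 4]
Compare positions:
  Node 0: index 3 -> 3 (same)
  Node 1: index 0 -> 0 (same)
  Node 2: index 1 -> 1 (same)
  Node 3: index 4 -> 4 (same)
  Node 4: index 5 -> 5 (same)
  Node 5: index 2 -> 2 (same)
Nodes that changed position: none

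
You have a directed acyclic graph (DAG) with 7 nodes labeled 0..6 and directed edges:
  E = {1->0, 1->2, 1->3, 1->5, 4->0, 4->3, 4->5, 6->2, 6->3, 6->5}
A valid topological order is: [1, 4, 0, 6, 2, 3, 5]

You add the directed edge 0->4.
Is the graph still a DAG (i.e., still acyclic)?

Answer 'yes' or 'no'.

Given toposort: [1, 4, 0, 6, 2, 3, 5]
Position of 0: index 2; position of 4: index 1
New edge 0->4: backward (u after v in old order)
Backward edge: old toposort is now invalid. Check if this creates a cycle.
Does 4 already reach 0? Reachable from 4: [0, 3, 4, 5]. YES -> cycle!
Still a DAG? no

Answer: no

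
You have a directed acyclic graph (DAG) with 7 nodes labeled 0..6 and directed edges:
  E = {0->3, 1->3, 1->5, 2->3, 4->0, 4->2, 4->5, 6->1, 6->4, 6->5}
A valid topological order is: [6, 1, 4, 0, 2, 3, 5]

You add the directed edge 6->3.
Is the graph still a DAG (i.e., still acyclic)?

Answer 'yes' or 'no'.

Given toposort: [6, 1, 4, 0, 2, 3, 5]
Position of 6: index 0; position of 3: index 5
New edge 6->3: forward
Forward edge: respects the existing order. Still a DAG, same toposort still valid.
Still a DAG? yes

Answer: yes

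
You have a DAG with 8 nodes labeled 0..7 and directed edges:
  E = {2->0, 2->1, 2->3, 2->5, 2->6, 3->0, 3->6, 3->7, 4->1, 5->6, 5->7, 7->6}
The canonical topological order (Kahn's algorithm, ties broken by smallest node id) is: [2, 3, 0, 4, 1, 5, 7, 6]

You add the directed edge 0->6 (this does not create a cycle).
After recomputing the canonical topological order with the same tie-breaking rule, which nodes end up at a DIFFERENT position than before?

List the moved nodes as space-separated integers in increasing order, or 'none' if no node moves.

Old toposort: [2, 3, 0, 4, 1, 5, 7, 6]
Added edge 0->6
Recompute Kahn (smallest-id tiebreak):
  initial in-degrees: [2, 2, 0, 1, 0, 1, 5, 2]
  ready (indeg=0): [2, 4]
  pop 2: indeg[0]->1; indeg[1]->1; indeg[3]->0; indeg[5]->0; indeg[6]->4 | ready=[3, 4, 5] | order so far=[2]
  pop 3: indeg[0]->0; indeg[6]->3; indeg[7]->1 | ready=[0, 4, 5] | order so far=[2, 3]
  pop 0: indeg[6]->2 | ready=[4, 5] | order so far=[2, 3, 0]
  pop 4: indeg[1]->0 | ready=[1, 5] | order so far=[2, 3, 0, 4]
  pop 1: no out-edges | ready=[5] | order so far=[2, 3, 0, 4, 1]
  pop 5: indeg[6]->1; indeg[7]->0 | ready=[7] | order so far=[2, 3, 0, 4, 1, 5]
  pop 7: indeg[6]->0 | ready=[6] | order so far=[2, 3, 0, 4, 1, 5, 7]
  pop 6: no out-edges | ready=[] | order so far=[2, 3, 0, 4, 1, 5, 7, 6]
New canonical toposort: [2, 3, 0, 4, 1, 5, 7, 6]
Compare positions:
  Node 0: index 2 -> 2 (same)
  Node 1: index 4 -> 4 (same)
  Node 2: index 0 -> 0 (same)
  Node 3: index 1 -> 1 (same)
  Node 4: index 3 -> 3 (same)
  Node 5: index 5 -> 5 (same)
  Node 6: index 7 -> 7 (same)
  Node 7: index 6 -> 6 (same)
Nodes that changed position: none

Answer: none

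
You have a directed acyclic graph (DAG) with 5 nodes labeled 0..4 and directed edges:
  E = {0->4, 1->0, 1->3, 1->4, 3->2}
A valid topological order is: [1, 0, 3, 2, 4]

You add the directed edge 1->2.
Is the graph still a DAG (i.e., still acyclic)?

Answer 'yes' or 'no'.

Given toposort: [1, 0, 3, 2, 4]
Position of 1: index 0; position of 2: index 3
New edge 1->2: forward
Forward edge: respects the existing order. Still a DAG, same toposort still valid.
Still a DAG? yes

Answer: yes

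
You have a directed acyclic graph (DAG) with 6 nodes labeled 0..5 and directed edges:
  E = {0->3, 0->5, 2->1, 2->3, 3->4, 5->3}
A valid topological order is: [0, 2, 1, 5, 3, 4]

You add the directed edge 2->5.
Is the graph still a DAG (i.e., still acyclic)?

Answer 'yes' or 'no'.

Given toposort: [0, 2, 1, 5, 3, 4]
Position of 2: index 1; position of 5: index 3
New edge 2->5: forward
Forward edge: respects the existing order. Still a DAG, same toposort still valid.
Still a DAG? yes

Answer: yes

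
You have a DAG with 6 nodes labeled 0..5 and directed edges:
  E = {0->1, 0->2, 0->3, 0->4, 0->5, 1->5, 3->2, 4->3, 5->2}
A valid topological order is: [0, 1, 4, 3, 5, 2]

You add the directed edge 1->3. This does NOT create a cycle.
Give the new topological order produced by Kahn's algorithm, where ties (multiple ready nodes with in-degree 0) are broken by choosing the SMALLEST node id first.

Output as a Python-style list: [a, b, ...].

Answer: [0, 1, 4, 3, 5, 2]

Derivation:
Old toposort: [0, 1, 4, 3, 5, 2]
Added edge: 1->3
Position of 1 (1) < position of 3 (3). Old order still valid.
Run Kahn's algorithm (break ties by smallest node id):
  initial in-degrees: [0, 1, 3, 3, 1, 2]
  ready (indeg=0): [0]
  pop 0: indeg[1]->0; indeg[2]->2; indeg[3]->2; indeg[4]->0; indeg[5]->1 | ready=[1, 4] | order so far=[0]
  pop 1: indeg[3]->1; indeg[5]->0 | ready=[4, 5] | order so far=[0, 1]
  pop 4: indeg[3]->0 | ready=[3, 5] | order so far=[0, 1, 4]
  pop 3: indeg[2]->1 | ready=[5] | order so far=[0, 1, 4, 3]
  pop 5: indeg[2]->0 | ready=[2] | order so far=[0, 1, 4, 3, 5]
  pop 2: no out-edges | ready=[] | order so far=[0, 1, 4, 3, 5, 2]
  Result: [0, 1, 4, 3, 5, 2]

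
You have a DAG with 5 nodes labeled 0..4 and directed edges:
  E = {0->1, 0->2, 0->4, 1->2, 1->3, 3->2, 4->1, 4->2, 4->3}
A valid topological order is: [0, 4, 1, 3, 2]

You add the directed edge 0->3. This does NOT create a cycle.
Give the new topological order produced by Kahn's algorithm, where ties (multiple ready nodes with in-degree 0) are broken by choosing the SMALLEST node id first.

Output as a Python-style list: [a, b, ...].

Answer: [0, 4, 1, 3, 2]

Derivation:
Old toposort: [0, 4, 1, 3, 2]
Added edge: 0->3
Position of 0 (0) < position of 3 (3). Old order still valid.
Run Kahn's algorithm (break ties by smallest node id):
  initial in-degrees: [0, 2, 4, 3, 1]
  ready (indeg=0): [0]
  pop 0: indeg[1]->1; indeg[2]->3; indeg[3]->2; indeg[4]->0 | ready=[4] | order so far=[0]
  pop 4: indeg[1]->0; indeg[2]->2; indeg[3]->1 | ready=[1] | order so far=[0, 4]
  pop 1: indeg[2]->1; indeg[3]->0 | ready=[3] | order so far=[0, 4, 1]
  pop 3: indeg[2]->0 | ready=[2] | order so far=[0, 4, 1, 3]
  pop 2: no out-edges | ready=[] | order so far=[0, 4, 1, 3, 2]
  Result: [0, 4, 1, 3, 2]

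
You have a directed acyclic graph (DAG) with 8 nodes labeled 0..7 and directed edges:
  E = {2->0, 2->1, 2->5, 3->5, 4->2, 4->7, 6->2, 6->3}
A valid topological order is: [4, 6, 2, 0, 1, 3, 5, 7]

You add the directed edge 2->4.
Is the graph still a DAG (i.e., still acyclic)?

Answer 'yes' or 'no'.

Given toposort: [4, 6, 2, 0, 1, 3, 5, 7]
Position of 2: index 2; position of 4: index 0
New edge 2->4: backward (u after v in old order)
Backward edge: old toposort is now invalid. Check if this creates a cycle.
Does 4 already reach 2? Reachable from 4: [0, 1, 2, 4, 5, 7]. YES -> cycle!
Still a DAG? no

Answer: no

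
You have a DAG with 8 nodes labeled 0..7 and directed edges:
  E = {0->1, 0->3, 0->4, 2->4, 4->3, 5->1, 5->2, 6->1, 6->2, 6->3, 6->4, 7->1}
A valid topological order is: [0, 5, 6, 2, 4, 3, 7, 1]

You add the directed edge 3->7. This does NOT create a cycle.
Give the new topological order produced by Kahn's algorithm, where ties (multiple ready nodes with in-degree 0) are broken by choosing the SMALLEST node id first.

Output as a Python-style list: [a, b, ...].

Old toposort: [0, 5, 6, 2, 4, 3, 7, 1]
Added edge: 3->7
Position of 3 (5) < position of 7 (6). Old order still valid.
Run Kahn's algorithm (break ties by smallest node id):
  initial in-degrees: [0, 4, 2, 3, 3, 0, 0, 1]
  ready (indeg=0): [0, 5, 6]
  pop 0: indeg[1]->3; indeg[3]->2; indeg[4]->2 | ready=[5, 6] | order so far=[0]
  pop 5: indeg[1]->2; indeg[2]->1 | ready=[6] | order so far=[0, 5]
  pop 6: indeg[1]->1; indeg[2]->0; indeg[3]->1; indeg[4]->1 | ready=[2] | order so far=[0, 5, 6]
  pop 2: indeg[4]->0 | ready=[4] | order so far=[0, 5, 6, 2]
  pop 4: indeg[3]->0 | ready=[3] | order so far=[0, 5, 6, 2, 4]
  pop 3: indeg[7]->0 | ready=[7] | order so far=[0, 5, 6, 2, 4, 3]
  pop 7: indeg[1]->0 | ready=[1] | order so far=[0, 5, 6, 2, 4, 3, 7]
  pop 1: no out-edges | ready=[] | order so far=[0, 5, 6, 2, 4, 3, 7, 1]
  Result: [0, 5, 6, 2, 4, 3, 7, 1]

Answer: [0, 5, 6, 2, 4, 3, 7, 1]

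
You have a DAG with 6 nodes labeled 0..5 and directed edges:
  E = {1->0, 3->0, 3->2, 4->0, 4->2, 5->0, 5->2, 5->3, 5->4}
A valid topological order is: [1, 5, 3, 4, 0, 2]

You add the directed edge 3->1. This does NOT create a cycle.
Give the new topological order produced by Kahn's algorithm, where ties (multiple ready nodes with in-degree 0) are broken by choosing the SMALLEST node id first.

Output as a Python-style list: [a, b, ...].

Old toposort: [1, 5, 3, 4, 0, 2]
Added edge: 3->1
Position of 3 (2) > position of 1 (0). Must reorder: 3 must now come before 1.
Run Kahn's algorithm (break ties by smallest node id):
  initial in-degrees: [4, 1, 3, 1, 1, 0]
  ready (indeg=0): [5]
  pop 5: indeg[0]->3; indeg[2]->2; indeg[3]->0; indeg[4]->0 | ready=[3, 4] | order so far=[5]
  pop 3: indeg[0]->2; indeg[1]->0; indeg[2]->1 | ready=[1, 4] | order so far=[5, 3]
  pop 1: indeg[0]->1 | ready=[4] | order so far=[5, 3, 1]
  pop 4: indeg[0]->0; indeg[2]->0 | ready=[0, 2] | order so far=[5, 3, 1, 4]
  pop 0: no out-edges | ready=[2] | order so far=[5, 3, 1, 4, 0]
  pop 2: no out-edges | ready=[] | order so far=[5, 3, 1, 4, 0, 2]
  Result: [5, 3, 1, 4, 0, 2]

Answer: [5, 3, 1, 4, 0, 2]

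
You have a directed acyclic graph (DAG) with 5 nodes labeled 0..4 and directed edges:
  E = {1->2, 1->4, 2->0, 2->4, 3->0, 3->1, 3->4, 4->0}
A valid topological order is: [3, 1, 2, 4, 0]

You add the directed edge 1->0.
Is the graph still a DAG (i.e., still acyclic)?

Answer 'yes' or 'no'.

Answer: yes

Derivation:
Given toposort: [3, 1, 2, 4, 0]
Position of 1: index 1; position of 0: index 4
New edge 1->0: forward
Forward edge: respects the existing order. Still a DAG, same toposort still valid.
Still a DAG? yes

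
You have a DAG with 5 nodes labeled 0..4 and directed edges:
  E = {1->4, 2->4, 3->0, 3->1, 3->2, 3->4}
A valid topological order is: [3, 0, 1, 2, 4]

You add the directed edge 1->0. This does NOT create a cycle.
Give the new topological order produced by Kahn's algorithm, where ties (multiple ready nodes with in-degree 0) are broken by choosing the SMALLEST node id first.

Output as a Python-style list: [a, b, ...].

Old toposort: [3, 0, 1, 2, 4]
Added edge: 1->0
Position of 1 (2) > position of 0 (1). Must reorder: 1 must now come before 0.
Run Kahn's algorithm (break ties by smallest node id):
  initial in-degrees: [2, 1, 1, 0, 3]
  ready (indeg=0): [3]
  pop 3: indeg[0]->1; indeg[1]->0; indeg[2]->0; indeg[4]->2 | ready=[1, 2] | order so far=[3]
  pop 1: indeg[0]->0; indeg[4]->1 | ready=[0, 2] | order so far=[3, 1]
  pop 0: no out-edges | ready=[2] | order so far=[3, 1, 0]
  pop 2: indeg[4]->0 | ready=[4] | order so far=[3, 1, 0, 2]
  pop 4: no out-edges | ready=[] | order so far=[3, 1, 0, 2, 4]
  Result: [3, 1, 0, 2, 4]

Answer: [3, 1, 0, 2, 4]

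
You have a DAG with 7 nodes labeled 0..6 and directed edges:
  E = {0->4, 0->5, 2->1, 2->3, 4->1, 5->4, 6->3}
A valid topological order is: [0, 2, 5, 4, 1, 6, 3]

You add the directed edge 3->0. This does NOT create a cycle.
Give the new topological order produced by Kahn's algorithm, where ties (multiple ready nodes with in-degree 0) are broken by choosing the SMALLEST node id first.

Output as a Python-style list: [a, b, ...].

Answer: [2, 6, 3, 0, 5, 4, 1]

Derivation:
Old toposort: [0, 2, 5, 4, 1, 6, 3]
Added edge: 3->0
Position of 3 (6) > position of 0 (0). Must reorder: 3 must now come before 0.
Run Kahn's algorithm (break ties by smallest node id):
  initial in-degrees: [1, 2, 0, 2, 2, 1, 0]
  ready (indeg=0): [2, 6]
  pop 2: indeg[1]->1; indeg[3]->1 | ready=[6] | order so far=[2]
  pop 6: indeg[3]->0 | ready=[3] | order so far=[2, 6]
  pop 3: indeg[0]->0 | ready=[0] | order so far=[2, 6, 3]
  pop 0: indeg[4]->1; indeg[5]->0 | ready=[5] | order so far=[2, 6, 3, 0]
  pop 5: indeg[4]->0 | ready=[4] | order so far=[2, 6, 3, 0, 5]
  pop 4: indeg[1]->0 | ready=[1] | order so far=[2, 6, 3, 0, 5, 4]
  pop 1: no out-edges | ready=[] | order so far=[2, 6, 3, 0, 5, 4, 1]
  Result: [2, 6, 3, 0, 5, 4, 1]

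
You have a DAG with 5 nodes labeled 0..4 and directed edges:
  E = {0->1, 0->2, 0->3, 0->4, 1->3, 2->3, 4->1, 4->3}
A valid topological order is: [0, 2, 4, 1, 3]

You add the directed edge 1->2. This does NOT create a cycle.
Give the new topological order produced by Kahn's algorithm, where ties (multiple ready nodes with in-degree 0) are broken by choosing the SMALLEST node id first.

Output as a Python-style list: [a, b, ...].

Answer: [0, 4, 1, 2, 3]

Derivation:
Old toposort: [0, 2, 4, 1, 3]
Added edge: 1->2
Position of 1 (3) > position of 2 (1). Must reorder: 1 must now come before 2.
Run Kahn's algorithm (break ties by smallest node id):
  initial in-degrees: [0, 2, 2, 4, 1]
  ready (indeg=0): [0]
  pop 0: indeg[1]->1; indeg[2]->1; indeg[3]->3; indeg[4]->0 | ready=[4] | order so far=[0]
  pop 4: indeg[1]->0; indeg[3]->2 | ready=[1] | order so far=[0, 4]
  pop 1: indeg[2]->0; indeg[3]->1 | ready=[2] | order so far=[0, 4, 1]
  pop 2: indeg[3]->0 | ready=[3] | order so far=[0, 4, 1, 2]
  pop 3: no out-edges | ready=[] | order so far=[0, 4, 1, 2, 3]
  Result: [0, 4, 1, 2, 3]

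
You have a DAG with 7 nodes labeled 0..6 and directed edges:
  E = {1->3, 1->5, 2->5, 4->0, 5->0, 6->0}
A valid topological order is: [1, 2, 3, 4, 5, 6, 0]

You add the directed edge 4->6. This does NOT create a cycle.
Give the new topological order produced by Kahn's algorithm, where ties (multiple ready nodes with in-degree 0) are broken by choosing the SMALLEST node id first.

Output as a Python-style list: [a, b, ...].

Answer: [1, 2, 3, 4, 5, 6, 0]

Derivation:
Old toposort: [1, 2, 3, 4, 5, 6, 0]
Added edge: 4->6
Position of 4 (3) < position of 6 (5). Old order still valid.
Run Kahn's algorithm (break ties by smallest node id):
  initial in-degrees: [3, 0, 0, 1, 0, 2, 1]
  ready (indeg=0): [1, 2, 4]
  pop 1: indeg[3]->0; indeg[5]->1 | ready=[2, 3, 4] | order so far=[1]
  pop 2: indeg[5]->0 | ready=[3, 4, 5] | order so far=[1, 2]
  pop 3: no out-edges | ready=[4, 5] | order so far=[1, 2, 3]
  pop 4: indeg[0]->2; indeg[6]->0 | ready=[5, 6] | order so far=[1, 2, 3, 4]
  pop 5: indeg[0]->1 | ready=[6] | order so far=[1, 2, 3, 4, 5]
  pop 6: indeg[0]->0 | ready=[0] | order so far=[1, 2, 3, 4, 5, 6]
  pop 0: no out-edges | ready=[] | order so far=[1, 2, 3, 4, 5, 6, 0]
  Result: [1, 2, 3, 4, 5, 6, 0]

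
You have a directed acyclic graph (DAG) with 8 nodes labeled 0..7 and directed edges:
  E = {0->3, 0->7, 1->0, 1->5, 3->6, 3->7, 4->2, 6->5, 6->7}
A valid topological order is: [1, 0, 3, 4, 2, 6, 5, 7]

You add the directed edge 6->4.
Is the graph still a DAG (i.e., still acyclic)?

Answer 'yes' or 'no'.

Given toposort: [1, 0, 3, 4, 2, 6, 5, 7]
Position of 6: index 5; position of 4: index 3
New edge 6->4: backward (u after v in old order)
Backward edge: old toposort is now invalid. Check if this creates a cycle.
Does 4 already reach 6? Reachable from 4: [2, 4]. NO -> still a DAG (reorder needed).
Still a DAG? yes

Answer: yes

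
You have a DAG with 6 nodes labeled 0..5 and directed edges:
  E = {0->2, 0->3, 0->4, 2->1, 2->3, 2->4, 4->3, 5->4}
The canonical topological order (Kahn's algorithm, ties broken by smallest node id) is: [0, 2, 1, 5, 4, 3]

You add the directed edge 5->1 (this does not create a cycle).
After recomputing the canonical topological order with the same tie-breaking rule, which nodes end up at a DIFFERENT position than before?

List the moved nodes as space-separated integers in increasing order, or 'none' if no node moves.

Answer: 1 5

Derivation:
Old toposort: [0, 2, 1, 5, 4, 3]
Added edge 5->1
Recompute Kahn (smallest-id tiebreak):
  initial in-degrees: [0, 2, 1, 3, 3, 0]
  ready (indeg=0): [0, 5]
  pop 0: indeg[2]->0; indeg[3]->2; indeg[4]->2 | ready=[2, 5] | order so far=[0]
  pop 2: indeg[1]->1; indeg[3]->1; indeg[4]->1 | ready=[5] | order so far=[0, 2]
  pop 5: indeg[1]->0; indeg[4]->0 | ready=[1, 4] | order so far=[0, 2, 5]
  pop 1: no out-edges | ready=[4] | order so far=[0, 2, 5, 1]
  pop 4: indeg[3]->0 | ready=[3] | order so far=[0, 2, 5, 1, 4]
  pop 3: no out-edges | ready=[] | order so far=[0, 2, 5, 1, 4, 3]
New canonical toposort: [0, 2, 5, 1, 4, 3]
Compare positions:
  Node 0: index 0 -> 0 (same)
  Node 1: index 2 -> 3 (moved)
  Node 2: index 1 -> 1 (same)
  Node 3: index 5 -> 5 (same)
  Node 4: index 4 -> 4 (same)
  Node 5: index 3 -> 2 (moved)
Nodes that changed position: 1 5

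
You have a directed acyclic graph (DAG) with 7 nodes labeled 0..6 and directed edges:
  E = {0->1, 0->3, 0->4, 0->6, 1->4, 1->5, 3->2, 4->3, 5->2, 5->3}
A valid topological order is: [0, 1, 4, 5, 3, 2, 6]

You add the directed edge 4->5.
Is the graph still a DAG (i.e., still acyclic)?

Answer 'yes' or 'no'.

Given toposort: [0, 1, 4, 5, 3, 2, 6]
Position of 4: index 2; position of 5: index 3
New edge 4->5: forward
Forward edge: respects the existing order. Still a DAG, same toposort still valid.
Still a DAG? yes

Answer: yes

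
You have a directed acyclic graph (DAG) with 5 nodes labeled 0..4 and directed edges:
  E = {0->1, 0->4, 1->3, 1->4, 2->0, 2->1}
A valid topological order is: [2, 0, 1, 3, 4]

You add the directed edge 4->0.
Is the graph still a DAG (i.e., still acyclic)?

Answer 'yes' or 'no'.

Answer: no

Derivation:
Given toposort: [2, 0, 1, 3, 4]
Position of 4: index 4; position of 0: index 1
New edge 4->0: backward (u after v in old order)
Backward edge: old toposort is now invalid. Check if this creates a cycle.
Does 0 already reach 4? Reachable from 0: [0, 1, 3, 4]. YES -> cycle!
Still a DAG? no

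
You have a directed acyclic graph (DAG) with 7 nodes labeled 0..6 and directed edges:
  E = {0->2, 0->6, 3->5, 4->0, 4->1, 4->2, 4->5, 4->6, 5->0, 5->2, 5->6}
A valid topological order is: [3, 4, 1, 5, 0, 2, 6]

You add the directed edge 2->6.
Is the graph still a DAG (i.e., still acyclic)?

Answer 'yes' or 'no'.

Answer: yes

Derivation:
Given toposort: [3, 4, 1, 5, 0, 2, 6]
Position of 2: index 5; position of 6: index 6
New edge 2->6: forward
Forward edge: respects the existing order. Still a DAG, same toposort still valid.
Still a DAG? yes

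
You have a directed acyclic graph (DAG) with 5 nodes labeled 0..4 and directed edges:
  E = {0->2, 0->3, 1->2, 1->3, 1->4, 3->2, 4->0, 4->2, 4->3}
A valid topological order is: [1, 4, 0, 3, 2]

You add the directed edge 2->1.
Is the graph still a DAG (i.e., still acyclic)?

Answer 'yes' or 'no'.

Answer: no

Derivation:
Given toposort: [1, 4, 0, 3, 2]
Position of 2: index 4; position of 1: index 0
New edge 2->1: backward (u after v in old order)
Backward edge: old toposort is now invalid. Check if this creates a cycle.
Does 1 already reach 2? Reachable from 1: [0, 1, 2, 3, 4]. YES -> cycle!
Still a DAG? no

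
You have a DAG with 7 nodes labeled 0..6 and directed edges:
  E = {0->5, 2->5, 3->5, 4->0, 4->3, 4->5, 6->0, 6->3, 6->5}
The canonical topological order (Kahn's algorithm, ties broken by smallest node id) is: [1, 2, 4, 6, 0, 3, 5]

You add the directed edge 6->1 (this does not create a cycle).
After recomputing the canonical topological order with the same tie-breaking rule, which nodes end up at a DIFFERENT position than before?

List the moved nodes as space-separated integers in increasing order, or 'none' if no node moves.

Old toposort: [1, 2, 4, 6, 0, 3, 5]
Added edge 6->1
Recompute Kahn (smallest-id tiebreak):
  initial in-degrees: [2, 1, 0, 2, 0, 5, 0]
  ready (indeg=0): [2, 4, 6]
  pop 2: indeg[5]->4 | ready=[4, 6] | order so far=[2]
  pop 4: indeg[0]->1; indeg[3]->1; indeg[5]->3 | ready=[6] | order so far=[2, 4]
  pop 6: indeg[0]->0; indeg[1]->0; indeg[3]->0; indeg[5]->2 | ready=[0, 1, 3] | order so far=[2, 4, 6]
  pop 0: indeg[5]->1 | ready=[1, 3] | order so far=[2, 4, 6, 0]
  pop 1: no out-edges | ready=[3] | order so far=[2, 4, 6, 0, 1]
  pop 3: indeg[5]->0 | ready=[5] | order so far=[2, 4, 6, 0, 1, 3]
  pop 5: no out-edges | ready=[] | order so far=[2, 4, 6, 0, 1, 3, 5]
New canonical toposort: [2, 4, 6, 0, 1, 3, 5]
Compare positions:
  Node 0: index 4 -> 3 (moved)
  Node 1: index 0 -> 4 (moved)
  Node 2: index 1 -> 0 (moved)
  Node 3: index 5 -> 5 (same)
  Node 4: index 2 -> 1 (moved)
  Node 5: index 6 -> 6 (same)
  Node 6: index 3 -> 2 (moved)
Nodes that changed position: 0 1 2 4 6

Answer: 0 1 2 4 6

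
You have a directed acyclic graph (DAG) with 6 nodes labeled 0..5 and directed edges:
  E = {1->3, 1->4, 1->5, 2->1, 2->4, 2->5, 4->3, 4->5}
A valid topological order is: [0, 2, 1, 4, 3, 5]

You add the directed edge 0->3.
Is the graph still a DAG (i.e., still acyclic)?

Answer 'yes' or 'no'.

Given toposort: [0, 2, 1, 4, 3, 5]
Position of 0: index 0; position of 3: index 4
New edge 0->3: forward
Forward edge: respects the existing order. Still a DAG, same toposort still valid.
Still a DAG? yes

Answer: yes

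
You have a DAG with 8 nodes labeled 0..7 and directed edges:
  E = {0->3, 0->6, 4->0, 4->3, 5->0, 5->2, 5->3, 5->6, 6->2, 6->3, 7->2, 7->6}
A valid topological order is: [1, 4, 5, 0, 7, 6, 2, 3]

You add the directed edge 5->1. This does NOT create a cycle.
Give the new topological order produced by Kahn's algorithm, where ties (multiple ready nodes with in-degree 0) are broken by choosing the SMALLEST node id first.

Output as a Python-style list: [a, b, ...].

Answer: [4, 5, 0, 1, 7, 6, 2, 3]

Derivation:
Old toposort: [1, 4, 5, 0, 7, 6, 2, 3]
Added edge: 5->1
Position of 5 (2) > position of 1 (0). Must reorder: 5 must now come before 1.
Run Kahn's algorithm (break ties by smallest node id):
  initial in-degrees: [2, 1, 3, 4, 0, 0, 3, 0]
  ready (indeg=0): [4, 5, 7]
  pop 4: indeg[0]->1; indeg[3]->3 | ready=[5, 7] | order so far=[4]
  pop 5: indeg[0]->0; indeg[1]->0; indeg[2]->2; indeg[3]->2; indeg[6]->2 | ready=[0, 1, 7] | order so far=[4, 5]
  pop 0: indeg[3]->1; indeg[6]->1 | ready=[1, 7] | order so far=[4, 5, 0]
  pop 1: no out-edges | ready=[7] | order so far=[4, 5, 0, 1]
  pop 7: indeg[2]->1; indeg[6]->0 | ready=[6] | order so far=[4, 5, 0, 1, 7]
  pop 6: indeg[2]->0; indeg[3]->0 | ready=[2, 3] | order so far=[4, 5, 0, 1, 7, 6]
  pop 2: no out-edges | ready=[3] | order so far=[4, 5, 0, 1, 7, 6, 2]
  pop 3: no out-edges | ready=[] | order so far=[4, 5, 0, 1, 7, 6, 2, 3]
  Result: [4, 5, 0, 1, 7, 6, 2, 3]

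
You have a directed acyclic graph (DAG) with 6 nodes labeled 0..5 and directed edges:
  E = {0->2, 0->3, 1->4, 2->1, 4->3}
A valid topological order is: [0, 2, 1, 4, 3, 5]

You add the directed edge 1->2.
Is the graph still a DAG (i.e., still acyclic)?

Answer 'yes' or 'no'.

Answer: no

Derivation:
Given toposort: [0, 2, 1, 4, 3, 5]
Position of 1: index 2; position of 2: index 1
New edge 1->2: backward (u after v in old order)
Backward edge: old toposort is now invalid. Check if this creates a cycle.
Does 2 already reach 1? Reachable from 2: [1, 2, 3, 4]. YES -> cycle!
Still a DAG? no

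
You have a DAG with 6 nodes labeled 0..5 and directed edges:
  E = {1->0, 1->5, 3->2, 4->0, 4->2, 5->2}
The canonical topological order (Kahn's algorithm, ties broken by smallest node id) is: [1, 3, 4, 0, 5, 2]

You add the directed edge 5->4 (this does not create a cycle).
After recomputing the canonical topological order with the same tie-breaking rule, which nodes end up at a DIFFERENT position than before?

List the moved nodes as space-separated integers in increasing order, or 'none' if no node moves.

Old toposort: [1, 3, 4, 0, 5, 2]
Added edge 5->4
Recompute Kahn (smallest-id tiebreak):
  initial in-degrees: [2, 0, 3, 0, 1, 1]
  ready (indeg=0): [1, 3]
  pop 1: indeg[0]->1; indeg[5]->0 | ready=[3, 5] | order so far=[1]
  pop 3: indeg[2]->2 | ready=[5] | order so far=[1, 3]
  pop 5: indeg[2]->1; indeg[4]->0 | ready=[4] | order so far=[1, 3, 5]
  pop 4: indeg[0]->0; indeg[2]->0 | ready=[0, 2] | order so far=[1, 3, 5, 4]
  pop 0: no out-edges | ready=[2] | order so far=[1, 3, 5, 4, 0]
  pop 2: no out-edges | ready=[] | order so far=[1, 3, 5, 4, 0, 2]
New canonical toposort: [1, 3, 5, 4, 0, 2]
Compare positions:
  Node 0: index 3 -> 4 (moved)
  Node 1: index 0 -> 0 (same)
  Node 2: index 5 -> 5 (same)
  Node 3: index 1 -> 1 (same)
  Node 4: index 2 -> 3 (moved)
  Node 5: index 4 -> 2 (moved)
Nodes that changed position: 0 4 5

Answer: 0 4 5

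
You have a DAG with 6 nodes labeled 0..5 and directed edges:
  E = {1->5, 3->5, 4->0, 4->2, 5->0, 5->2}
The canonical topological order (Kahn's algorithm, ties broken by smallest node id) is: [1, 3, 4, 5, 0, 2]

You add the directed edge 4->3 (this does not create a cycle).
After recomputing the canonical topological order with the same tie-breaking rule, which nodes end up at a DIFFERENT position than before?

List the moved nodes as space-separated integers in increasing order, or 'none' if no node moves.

Old toposort: [1, 3, 4, 5, 0, 2]
Added edge 4->3
Recompute Kahn (smallest-id tiebreak):
  initial in-degrees: [2, 0, 2, 1, 0, 2]
  ready (indeg=0): [1, 4]
  pop 1: indeg[5]->1 | ready=[4] | order so far=[1]
  pop 4: indeg[0]->1; indeg[2]->1; indeg[3]->0 | ready=[3] | order so far=[1, 4]
  pop 3: indeg[5]->0 | ready=[5] | order so far=[1, 4, 3]
  pop 5: indeg[0]->0; indeg[2]->0 | ready=[0, 2] | order so far=[1, 4, 3, 5]
  pop 0: no out-edges | ready=[2] | order so far=[1, 4, 3, 5, 0]
  pop 2: no out-edges | ready=[] | order so far=[1, 4, 3, 5, 0, 2]
New canonical toposort: [1, 4, 3, 5, 0, 2]
Compare positions:
  Node 0: index 4 -> 4 (same)
  Node 1: index 0 -> 0 (same)
  Node 2: index 5 -> 5 (same)
  Node 3: index 1 -> 2 (moved)
  Node 4: index 2 -> 1 (moved)
  Node 5: index 3 -> 3 (same)
Nodes that changed position: 3 4

Answer: 3 4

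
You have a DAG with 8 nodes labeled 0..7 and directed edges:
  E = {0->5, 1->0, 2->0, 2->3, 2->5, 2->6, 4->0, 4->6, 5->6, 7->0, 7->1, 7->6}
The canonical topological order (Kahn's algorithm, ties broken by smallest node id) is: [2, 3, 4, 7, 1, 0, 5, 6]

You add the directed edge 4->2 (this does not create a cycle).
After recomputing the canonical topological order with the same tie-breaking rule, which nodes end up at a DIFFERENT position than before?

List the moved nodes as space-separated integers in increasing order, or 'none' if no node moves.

Answer: 2 3 4

Derivation:
Old toposort: [2, 3, 4, 7, 1, 0, 5, 6]
Added edge 4->2
Recompute Kahn (smallest-id tiebreak):
  initial in-degrees: [4, 1, 1, 1, 0, 2, 4, 0]
  ready (indeg=0): [4, 7]
  pop 4: indeg[0]->3; indeg[2]->0; indeg[6]->3 | ready=[2, 7] | order so far=[4]
  pop 2: indeg[0]->2; indeg[3]->0; indeg[5]->1; indeg[6]->2 | ready=[3, 7] | order so far=[4, 2]
  pop 3: no out-edges | ready=[7] | order so far=[4, 2, 3]
  pop 7: indeg[0]->1; indeg[1]->0; indeg[6]->1 | ready=[1] | order so far=[4, 2, 3, 7]
  pop 1: indeg[0]->0 | ready=[0] | order so far=[4, 2, 3, 7, 1]
  pop 0: indeg[5]->0 | ready=[5] | order so far=[4, 2, 3, 7, 1, 0]
  pop 5: indeg[6]->0 | ready=[6] | order so far=[4, 2, 3, 7, 1, 0, 5]
  pop 6: no out-edges | ready=[] | order so far=[4, 2, 3, 7, 1, 0, 5, 6]
New canonical toposort: [4, 2, 3, 7, 1, 0, 5, 6]
Compare positions:
  Node 0: index 5 -> 5 (same)
  Node 1: index 4 -> 4 (same)
  Node 2: index 0 -> 1 (moved)
  Node 3: index 1 -> 2 (moved)
  Node 4: index 2 -> 0 (moved)
  Node 5: index 6 -> 6 (same)
  Node 6: index 7 -> 7 (same)
  Node 7: index 3 -> 3 (same)
Nodes that changed position: 2 3 4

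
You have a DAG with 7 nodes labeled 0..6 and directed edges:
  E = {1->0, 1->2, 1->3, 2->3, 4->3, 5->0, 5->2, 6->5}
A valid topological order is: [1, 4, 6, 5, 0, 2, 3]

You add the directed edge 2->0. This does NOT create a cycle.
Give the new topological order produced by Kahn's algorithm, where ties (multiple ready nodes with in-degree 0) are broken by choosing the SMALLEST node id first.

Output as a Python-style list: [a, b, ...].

Answer: [1, 4, 6, 5, 2, 0, 3]

Derivation:
Old toposort: [1, 4, 6, 5, 0, 2, 3]
Added edge: 2->0
Position of 2 (5) > position of 0 (4). Must reorder: 2 must now come before 0.
Run Kahn's algorithm (break ties by smallest node id):
  initial in-degrees: [3, 0, 2, 3, 0, 1, 0]
  ready (indeg=0): [1, 4, 6]
  pop 1: indeg[0]->2; indeg[2]->1; indeg[3]->2 | ready=[4, 6] | order so far=[1]
  pop 4: indeg[3]->1 | ready=[6] | order so far=[1, 4]
  pop 6: indeg[5]->0 | ready=[5] | order so far=[1, 4, 6]
  pop 5: indeg[0]->1; indeg[2]->0 | ready=[2] | order so far=[1, 4, 6, 5]
  pop 2: indeg[0]->0; indeg[3]->0 | ready=[0, 3] | order so far=[1, 4, 6, 5, 2]
  pop 0: no out-edges | ready=[3] | order so far=[1, 4, 6, 5, 2, 0]
  pop 3: no out-edges | ready=[] | order so far=[1, 4, 6, 5, 2, 0, 3]
  Result: [1, 4, 6, 5, 2, 0, 3]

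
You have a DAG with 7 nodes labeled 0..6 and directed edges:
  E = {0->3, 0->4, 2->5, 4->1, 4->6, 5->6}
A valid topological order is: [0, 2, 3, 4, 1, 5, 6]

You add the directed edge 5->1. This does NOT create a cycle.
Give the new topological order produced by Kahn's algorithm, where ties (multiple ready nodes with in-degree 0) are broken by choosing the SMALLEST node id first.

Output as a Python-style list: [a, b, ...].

Answer: [0, 2, 3, 4, 5, 1, 6]

Derivation:
Old toposort: [0, 2, 3, 4, 1, 5, 6]
Added edge: 5->1
Position of 5 (5) > position of 1 (4). Must reorder: 5 must now come before 1.
Run Kahn's algorithm (break ties by smallest node id):
  initial in-degrees: [0, 2, 0, 1, 1, 1, 2]
  ready (indeg=0): [0, 2]
  pop 0: indeg[3]->0; indeg[4]->0 | ready=[2, 3, 4] | order so far=[0]
  pop 2: indeg[5]->0 | ready=[3, 4, 5] | order so far=[0, 2]
  pop 3: no out-edges | ready=[4, 5] | order so far=[0, 2, 3]
  pop 4: indeg[1]->1; indeg[6]->1 | ready=[5] | order so far=[0, 2, 3, 4]
  pop 5: indeg[1]->0; indeg[6]->0 | ready=[1, 6] | order so far=[0, 2, 3, 4, 5]
  pop 1: no out-edges | ready=[6] | order so far=[0, 2, 3, 4, 5, 1]
  pop 6: no out-edges | ready=[] | order so far=[0, 2, 3, 4, 5, 1, 6]
  Result: [0, 2, 3, 4, 5, 1, 6]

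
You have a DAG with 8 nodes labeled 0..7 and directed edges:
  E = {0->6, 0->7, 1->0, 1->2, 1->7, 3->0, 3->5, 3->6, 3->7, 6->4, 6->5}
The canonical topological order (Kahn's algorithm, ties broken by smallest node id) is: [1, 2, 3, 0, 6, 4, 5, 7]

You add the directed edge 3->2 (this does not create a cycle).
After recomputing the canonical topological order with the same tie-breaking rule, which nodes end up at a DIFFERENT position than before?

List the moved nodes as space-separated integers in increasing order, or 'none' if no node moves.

Old toposort: [1, 2, 3, 0, 6, 4, 5, 7]
Added edge 3->2
Recompute Kahn (smallest-id tiebreak):
  initial in-degrees: [2, 0, 2, 0, 1, 2, 2, 3]
  ready (indeg=0): [1, 3]
  pop 1: indeg[0]->1; indeg[2]->1; indeg[7]->2 | ready=[3] | order so far=[1]
  pop 3: indeg[0]->0; indeg[2]->0; indeg[5]->1; indeg[6]->1; indeg[7]->1 | ready=[0, 2] | order so far=[1, 3]
  pop 0: indeg[6]->0; indeg[7]->0 | ready=[2, 6, 7] | order so far=[1, 3, 0]
  pop 2: no out-edges | ready=[6, 7] | order so far=[1, 3, 0, 2]
  pop 6: indeg[4]->0; indeg[5]->0 | ready=[4, 5, 7] | order so far=[1, 3, 0, 2, 6]
  pop 4: no out-edges | ready=[5, 7] | order so far=[1, 3, 0, 2, 6, 4]
  pop 5: no out-edges | ready=[7] | order so far=[1, 3, 0, 2, 6, 4, 5]
  pop 7: no out-edges | ready=[] | order so far=[1, 3, 0, 2, 6, 4, 5, 7]
New canonical toposort: [1, 3, 0, 2, 6, 4, 5, 7]
Compare positions:
  Node 0: index 3 -> 2 (moved)
  Node 1: index 0 -> 0 (same)
  Node 2: index 1 -> 3 (moved)
  Node 3: index 2 -> 1 (moved)
  Node 4: index 5 -> 5 (same)
  Node 5: index 6 -> 6 (same)
  Node 6: index 4 -> 4 (same)
  Node 7: index 7 -> 7 (same)
Nodes that changed position: 0 2 3

Answer: 0 2 3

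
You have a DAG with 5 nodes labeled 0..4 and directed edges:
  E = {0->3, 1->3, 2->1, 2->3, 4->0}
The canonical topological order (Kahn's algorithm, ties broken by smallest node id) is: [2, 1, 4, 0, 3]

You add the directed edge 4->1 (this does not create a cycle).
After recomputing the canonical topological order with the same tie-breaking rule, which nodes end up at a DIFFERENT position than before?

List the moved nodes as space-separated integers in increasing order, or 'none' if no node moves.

Answer: 0 1 4

Derivation:
Old toposort: [2, 1, 4, 0, 3]
Added edge 4->1
Recompute Kahn (smallest-id tiebreak):
  initial in-degrees: [1, 2, 0, 3, 0]
  ready (indeg=0): [2, 4]
  pop 2: indeg[1]->1; indeg[3]->2 | ready=[4] | order so far=[2]
  pop 4: indeg[0]->0; indeg[1]->0 | ready=[0, 1] | order so far=[2, 4]
  pop 0: indeg[3]->1 | ready=[1] | order so far=[2, 4, 0]
  pop 1: indeg[3]->0 | ready=[3] | order so far=[2, 4, 0, 1]
  pop 3: no out-edges | ready=[] | order so far=[2, 4, 0, 1, 3]
New canonical toposort: [2, 4, 0, 1, 3]
Compare positions:
  Node 0: index 3 -> 2 (moved)
  Node 1: index 1 -> 3 (moved)
  Node 2: index 0 -> 0 (same)
  Node 3: index 4 -> 4 (same)
  Node 4: index 2 -> 1 (moved)
Nodes that changed position: 0 1 4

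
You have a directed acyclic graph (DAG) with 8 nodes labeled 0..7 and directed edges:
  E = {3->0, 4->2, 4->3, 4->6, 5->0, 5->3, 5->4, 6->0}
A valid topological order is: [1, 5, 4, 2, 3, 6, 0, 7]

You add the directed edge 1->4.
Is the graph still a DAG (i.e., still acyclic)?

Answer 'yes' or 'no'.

Given toposort: [1, 5, 4, 2, 3, 6, 0, 7]
Position of 1: index 0; position of 4: index 2
New edge 1->4: forward
Forward edge: respects the existing order. Still a DAG, same toposort still valid.
Still a DAG? yes

Answer: yes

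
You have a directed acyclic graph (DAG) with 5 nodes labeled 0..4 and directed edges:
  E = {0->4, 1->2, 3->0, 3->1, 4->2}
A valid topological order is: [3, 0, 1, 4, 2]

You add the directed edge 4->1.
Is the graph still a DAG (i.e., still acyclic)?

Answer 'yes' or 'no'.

Answer: yes

Derivation:
Given toposort: [3, 0, 1, 4, 2]
Position of 4: index 3; position of 1: index 2
New edge 4->1: backward (u after v in old order)
Backward edge: old toposort is now invalid. Check if this creates a cycle.
Does 1 already reach 4? Reachable from 1: [1, 2]. NO -> still a DAG (reorder needed).
Still a DAG? yes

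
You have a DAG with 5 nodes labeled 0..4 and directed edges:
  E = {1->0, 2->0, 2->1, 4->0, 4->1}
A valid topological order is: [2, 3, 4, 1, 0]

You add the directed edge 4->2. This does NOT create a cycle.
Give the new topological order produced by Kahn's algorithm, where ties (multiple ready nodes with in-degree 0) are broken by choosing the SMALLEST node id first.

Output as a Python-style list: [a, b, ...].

Old toposort: [2, 3, 4, 1, 0]
Added edge: 4->2
Position of 4 (2) > position of 2 (0). Must reorder: 4 must now come before 2.
Run Kahn's algorithm (break ties by smallest node id):
  initial in-degrees: [3, 2, 1, 0, 0]
  ready (indeg=0): [3, 4]
  pop 3: no out-edges | ready=[4] | order so far=[3]
  pop 4: indeg[0]->2; indeg[1]->1; indeg[2]->0 | ready=[2] | order so far=[3, 4]
  pop 2: indeg[0]->1; indeg[1]->0 | ready=[1] | order so far=[3, 4, 2]
  pop 1: indeg[0]->0 | ready=[0] | order so far=[3, 4, 2, 1]
  pop 0: no out-edges | ready=[] | order so far=[3, 4, 2, 1, 0]
  Result: [3, 4, 2, 1, 0]

Answer: [3, 4, 2, 1, 0]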